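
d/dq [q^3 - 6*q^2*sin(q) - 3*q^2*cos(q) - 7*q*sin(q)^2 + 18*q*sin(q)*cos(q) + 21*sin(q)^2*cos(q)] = 3*q^2*sin(q) - 6*q^2*cos(q) + 3*q^2 - 12*q*sin(q) - 7*q*sin(2*q) - 6*q*cos(q) + 18*q*cos(2*q) - 21*sin(q)/4 + 9*sin(2*q) + 63*sin(3*q)/4 + 7*cos(2*q)/2 - 7/2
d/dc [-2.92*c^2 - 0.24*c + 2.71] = -5.84*c - 0.24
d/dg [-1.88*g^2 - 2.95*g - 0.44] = -3.76*g - 2.95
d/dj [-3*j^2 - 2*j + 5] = -6*j - 2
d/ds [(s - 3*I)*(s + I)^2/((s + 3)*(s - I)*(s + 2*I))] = (s^4*(3 + 2*I) + s^3*(-6 + 6*I) + s^2*(6 - 16*I) + s*(6 - 30*I) + 39 - 6*I)/(s^6 + s^5*(6 + 2*I) + s^4*(12 + 12*I) + s^3*(18 + 22*I) + s^2*(31 + 24*I) + s*(24 + 36*I) + 36)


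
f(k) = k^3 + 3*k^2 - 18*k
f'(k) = 3*k^2 + 6*k - 18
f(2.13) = -15.07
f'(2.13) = 8.39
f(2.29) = -13.48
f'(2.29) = 11.47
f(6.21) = 243.40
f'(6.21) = 134.95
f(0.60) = -9.50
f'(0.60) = -13.32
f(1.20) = -15.55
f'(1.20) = -6.48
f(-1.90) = 38.17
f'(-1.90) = -18.57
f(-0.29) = 5.45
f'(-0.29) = -19.49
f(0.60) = -9.50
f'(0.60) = -13.32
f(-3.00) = 54.00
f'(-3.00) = -9.00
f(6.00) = 216.00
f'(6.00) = 126.00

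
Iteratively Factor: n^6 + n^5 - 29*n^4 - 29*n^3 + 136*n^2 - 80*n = (n)*(n^5 + n^4 - 29*n^3 - 29*n^2 + 136*n - 80) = n*(n + 4)*(n^4 - 3*n^3 - 17*n^2 + 39*n - 20) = n*(n - 5)*(n + 4)*(n^3 + 2*n^2 - 7*n + 4) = n*(n - 5)*(n - 1)*(n + 4)*(n^2 + 3*n - 4) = n*(n - 5)*(n - 1)*(n + 4)^2*(n - 1)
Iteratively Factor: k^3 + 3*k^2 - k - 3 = (k - 1)*(k^2 + 4*k + 3) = (k - 1)*(k + 1)*(k + 3)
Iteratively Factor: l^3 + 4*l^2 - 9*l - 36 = (l + 3)*(l^2 + l - 12) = (l + 3)*(l + 4)*(l - 3)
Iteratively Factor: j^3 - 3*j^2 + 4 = (j - 2)*(j^2 - j - 2) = (j - 2)^2*(j + 1)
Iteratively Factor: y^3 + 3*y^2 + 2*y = (y + 2)*(y^2 + y) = (y + 1)*(y + 2)*(y)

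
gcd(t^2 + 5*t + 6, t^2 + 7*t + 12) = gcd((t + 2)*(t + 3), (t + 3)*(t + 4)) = t + 3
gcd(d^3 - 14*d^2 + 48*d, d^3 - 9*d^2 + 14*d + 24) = d - 6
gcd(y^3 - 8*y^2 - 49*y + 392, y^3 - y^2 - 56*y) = y^2 - y - 56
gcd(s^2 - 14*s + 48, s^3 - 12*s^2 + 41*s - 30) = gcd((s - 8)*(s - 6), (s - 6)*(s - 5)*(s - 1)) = s - 6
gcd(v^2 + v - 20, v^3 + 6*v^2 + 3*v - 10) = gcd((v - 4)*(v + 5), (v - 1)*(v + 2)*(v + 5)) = v + 5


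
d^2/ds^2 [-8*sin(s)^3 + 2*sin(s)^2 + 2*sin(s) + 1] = 4*sin(s) - 18*sin(3*s) + 4*cos(2*s)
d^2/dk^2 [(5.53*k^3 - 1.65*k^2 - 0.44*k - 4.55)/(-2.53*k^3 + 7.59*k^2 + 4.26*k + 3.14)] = (-191.258892*k^6 - 340.709028000001*k^5 - 121.682880000001*k^4 - 1198.090068*k^3 + 640.640874*k^2 + 709.518888*k - 30.968052)/(16.194277*k^9 - 145.748493*k^8 + 355.441977*k^7 - 6.72094500000004*k^6 - 236.712366*k^5 - 752.835402*k^4 - 611.635668*k^3 - 395.453484*k^2 - 126.005688*k - 30.959144)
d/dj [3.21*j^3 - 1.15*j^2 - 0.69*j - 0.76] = 9.63*j^2 - 2.3*j - 0.69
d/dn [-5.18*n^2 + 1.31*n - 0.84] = 1.31 - 10.36*n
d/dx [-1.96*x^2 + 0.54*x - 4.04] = 0.54 - 3.92*x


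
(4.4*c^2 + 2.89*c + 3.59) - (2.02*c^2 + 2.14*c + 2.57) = 2.38*c^2 + 0.75*c + 1.02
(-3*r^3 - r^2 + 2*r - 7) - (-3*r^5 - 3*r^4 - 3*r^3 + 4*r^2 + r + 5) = 3*r^5 + 3*r^4 - 5*r^2 + r - 12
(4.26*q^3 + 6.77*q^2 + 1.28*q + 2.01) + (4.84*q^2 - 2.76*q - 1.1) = 4.26*q^3 + 11.61*q^2 - 1.48*q + 0.91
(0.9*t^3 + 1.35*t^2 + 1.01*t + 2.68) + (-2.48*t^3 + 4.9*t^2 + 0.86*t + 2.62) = -1.58*t^3 + 6.25*t^2 + 1.87*t + 5.3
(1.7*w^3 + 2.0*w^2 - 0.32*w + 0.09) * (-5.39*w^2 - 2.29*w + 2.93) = -9.163*w^5 - 14.673*w^4 + 2.1258*w^3 + 6.1077*w^2 - 1.1437*w + 0.2637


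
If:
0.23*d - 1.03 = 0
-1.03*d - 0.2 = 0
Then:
No Solution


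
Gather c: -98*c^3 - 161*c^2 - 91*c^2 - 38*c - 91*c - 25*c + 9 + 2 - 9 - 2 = -98*c^3 - 252*c^2 - 154*c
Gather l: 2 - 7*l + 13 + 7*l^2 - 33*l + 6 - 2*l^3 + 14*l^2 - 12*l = -2*l^3 + 21*l^2 - 52*l + 21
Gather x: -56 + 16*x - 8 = 16*x - 64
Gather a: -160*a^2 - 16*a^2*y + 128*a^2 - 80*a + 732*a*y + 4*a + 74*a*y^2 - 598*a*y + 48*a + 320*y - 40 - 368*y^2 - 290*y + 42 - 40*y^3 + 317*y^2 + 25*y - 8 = a^2*(-16*y - 32) + a*(74*y^2 + 134*y - 28) - 40*y^3 - 51*y^2 + 55*y - 6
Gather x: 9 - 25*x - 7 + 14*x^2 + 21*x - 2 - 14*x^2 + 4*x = 0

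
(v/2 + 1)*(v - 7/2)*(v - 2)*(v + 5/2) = v^4/2 - v^3/2 - 51*v^2/8 + 2*v + 35/2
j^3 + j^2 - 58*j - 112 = (j - 8)*(j + 2)*(j + 7)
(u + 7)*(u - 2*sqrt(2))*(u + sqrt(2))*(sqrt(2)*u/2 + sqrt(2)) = sqrt(2)*u^4/2 - u^3 + 9*sqrt(2)*u^3/2 - 9*u^2 + 5*sqrt(2)*u^2 - 18*sqrt(2)*u - 14*u - 28*sqrt(2)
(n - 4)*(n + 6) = n^2 + 2*n - 24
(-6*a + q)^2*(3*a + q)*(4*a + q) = 432*a^4 + 108*a^3*q - 36*a^2*q^2 - 5*a*q^3 + q^4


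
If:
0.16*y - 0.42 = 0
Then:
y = 2.62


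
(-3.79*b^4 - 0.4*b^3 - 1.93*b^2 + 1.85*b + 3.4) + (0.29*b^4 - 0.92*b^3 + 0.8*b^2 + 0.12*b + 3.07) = -3.5*b^4 - 1.32*b^3 - 1.13*b^2 + 1.97*b + 6.47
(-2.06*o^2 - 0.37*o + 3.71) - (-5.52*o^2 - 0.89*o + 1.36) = 3.46*o^2 + 0.52*o + 2.35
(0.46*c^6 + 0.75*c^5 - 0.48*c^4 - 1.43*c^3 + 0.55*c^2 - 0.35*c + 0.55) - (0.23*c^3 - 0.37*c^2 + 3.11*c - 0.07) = 0.46*c^6 + 0.75*c^5 - 0.48*c^4 - 1.66*c^3 + 0.92*c^2 - 3.46*c + 0.62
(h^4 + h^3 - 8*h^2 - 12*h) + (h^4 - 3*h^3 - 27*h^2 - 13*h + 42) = 2*h^4 - 2*h^3 - 35*h^2 - 25*h + 42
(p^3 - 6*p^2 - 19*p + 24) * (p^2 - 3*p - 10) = p^5 - 9*p^4 - 11*p^3 + 141*p^2 + 118*p - 240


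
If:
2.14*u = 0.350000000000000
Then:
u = 0.16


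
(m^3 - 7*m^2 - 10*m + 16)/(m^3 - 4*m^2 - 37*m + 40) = (m + 2)/(m + 5)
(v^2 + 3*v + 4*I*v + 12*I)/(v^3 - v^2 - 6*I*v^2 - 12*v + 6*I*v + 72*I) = (v + 4*I)/(v^2 + v*(-4 - 6*I) + 24*I)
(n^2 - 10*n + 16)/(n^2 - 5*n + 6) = (n - 8)/(n - 3)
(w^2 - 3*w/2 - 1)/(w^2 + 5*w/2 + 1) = (w - 2)/(w + 2)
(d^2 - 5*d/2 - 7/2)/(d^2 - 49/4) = 2*(d + 1)/(2*d + 7)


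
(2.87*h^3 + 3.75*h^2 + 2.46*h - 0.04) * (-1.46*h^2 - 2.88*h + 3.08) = -4.1902*h^5 - 13.7406*h^4 - 5.552*h^3 + 4.5236*h^2 + 7.692*h - 0.1232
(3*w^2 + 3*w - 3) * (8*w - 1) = 24*w^3 + 21*w^2 - 27*w + 3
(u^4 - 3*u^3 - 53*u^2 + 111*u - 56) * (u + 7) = u^5 + 4*u^4 - 74*u^3 - 260*u^2 + 721*u - 392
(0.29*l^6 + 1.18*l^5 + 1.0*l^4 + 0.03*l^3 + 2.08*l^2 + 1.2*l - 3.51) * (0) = 0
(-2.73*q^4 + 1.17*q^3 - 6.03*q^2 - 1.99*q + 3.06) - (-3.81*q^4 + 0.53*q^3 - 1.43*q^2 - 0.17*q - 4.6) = 1.08*q^4 + 0.64*q^3 - 4.6*q^2 - 1.82*q + 7.66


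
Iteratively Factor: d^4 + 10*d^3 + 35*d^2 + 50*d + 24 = (d + 2)*(d^3 + 8*d^2 + 19*d + 12) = (d + 2)*(d + 3)*(d^2 + 5*d + 4) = (d + 2)*(d + 3)*(d + 4)*(d + 1)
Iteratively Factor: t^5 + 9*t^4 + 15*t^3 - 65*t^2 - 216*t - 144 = (t - 3)*(t^4 + 12*t^3 + 51*t^2 + 88*t + 48) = (t - 3)*(t + 4)*(t^3 + 8*t^2 + 19*t + 12) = (t - 3)*(t + 1)*(t + 4)*(t^2 + 7*t + 12) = (t - 3)*(t + 1)*(t + 4)^2*(t + 3)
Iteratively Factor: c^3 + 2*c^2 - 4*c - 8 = (c + 2)*(c^2 - 4) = (c - 2)*(c + 2)*(c + 2)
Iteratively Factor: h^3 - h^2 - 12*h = (h + 3)*(h^2 - 4*h) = h*(h + 3)*(h - 4)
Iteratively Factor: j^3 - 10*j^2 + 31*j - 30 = (j - 2)*(j^2 - 8*j + 15) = (j - 3)*(j - 2)*(j - 5)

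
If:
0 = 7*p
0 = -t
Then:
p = 0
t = 0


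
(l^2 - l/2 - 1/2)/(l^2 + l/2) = (l - 1)/l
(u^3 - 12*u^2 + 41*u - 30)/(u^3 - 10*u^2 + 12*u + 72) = (u^2 - 6*u + 5)/(u^2 - 4*u - 12)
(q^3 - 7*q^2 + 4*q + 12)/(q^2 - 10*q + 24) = (q^2 - q - 2)/(q - 4)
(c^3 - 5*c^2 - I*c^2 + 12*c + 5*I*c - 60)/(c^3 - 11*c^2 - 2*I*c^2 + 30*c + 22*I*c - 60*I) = (c^2 - I*c + 12)/(c^2 - 2*c*(3 + I) + 12*I)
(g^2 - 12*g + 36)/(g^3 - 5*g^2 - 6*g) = (g - 6)/(g*(g + 1))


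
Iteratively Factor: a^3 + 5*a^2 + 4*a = (a + 4)*(a^2 + a) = a*(a + 4)*(a + 1)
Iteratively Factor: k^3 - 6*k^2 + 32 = (k + 2)*(k^2 - 8*k + 16) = (k - 4)*(k + 2)*(k - 4)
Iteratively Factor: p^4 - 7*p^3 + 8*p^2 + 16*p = (p)*(p^3 - 7*p^2 + 8*p + 16) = p*(p - 4)*(p^2 - 3*p - 4) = p*(p - 4)*(p + 1)*(p - 4)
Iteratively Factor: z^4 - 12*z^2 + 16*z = (z + 4)*(z^3 - 4*z^2 + 4*z) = (z - 2)*(z + 4)*(z^2 - 2*z) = (z - 2)^2*(z + 4)*(z)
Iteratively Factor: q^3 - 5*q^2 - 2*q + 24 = (q - 4)*(q^2 - q - 6) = (q - 4)*(q + 2)*(q - 3)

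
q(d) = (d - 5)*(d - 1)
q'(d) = 2*d - 6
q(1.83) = -2.63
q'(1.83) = -2.34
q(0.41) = 2.71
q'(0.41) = -5.18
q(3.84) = -3.29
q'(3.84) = 1.68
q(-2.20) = 23.04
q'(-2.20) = -10.40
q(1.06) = -0.24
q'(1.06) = -3.88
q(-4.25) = 48.56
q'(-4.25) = -14.50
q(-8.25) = 122.56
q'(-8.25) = -22.50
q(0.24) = 3.62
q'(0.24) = -5.52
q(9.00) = 32.00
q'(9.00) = 12.00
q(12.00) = 77.00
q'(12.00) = 18.00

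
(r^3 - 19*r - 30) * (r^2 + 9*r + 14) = r^5 + 9*r^4 - 5*r^3 - 201*r^2 - 536*r - 420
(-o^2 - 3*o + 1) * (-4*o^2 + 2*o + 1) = 4*o^4 + 10*o^3 - 11*o^2 - o + 1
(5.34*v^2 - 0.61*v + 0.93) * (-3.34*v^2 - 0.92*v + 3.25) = -17.8356*v^4 - 2.8754*v^3 + 14.81*v^2 - 2.8381*v + 3.0225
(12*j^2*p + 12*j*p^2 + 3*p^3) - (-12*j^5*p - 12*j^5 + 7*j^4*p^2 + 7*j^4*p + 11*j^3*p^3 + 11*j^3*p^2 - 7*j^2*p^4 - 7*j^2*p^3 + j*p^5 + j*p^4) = 12*j^5*p + 12*j^5 - 7*j^4*p^2 - 7*j^4*p - 11*j^3*p^3 - 11*j^3*p^2 + 7*j^2*p^4 + 7*j^2*p^3 + 12*j^2*p - j*p^5 - j*p^4 + 12*j*p^2 + 3*p^3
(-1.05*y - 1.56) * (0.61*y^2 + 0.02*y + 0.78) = -0.6405*y^3 - 0.9726*y^2 - 0.8502*y - 1.2168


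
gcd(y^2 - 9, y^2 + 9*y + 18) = y + 3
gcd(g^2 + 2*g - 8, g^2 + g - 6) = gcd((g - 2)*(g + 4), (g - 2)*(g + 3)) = g - 2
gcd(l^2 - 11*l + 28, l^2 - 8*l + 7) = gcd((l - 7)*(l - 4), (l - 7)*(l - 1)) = l - 7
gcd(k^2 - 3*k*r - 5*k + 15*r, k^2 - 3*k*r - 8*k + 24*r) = -k + 3*r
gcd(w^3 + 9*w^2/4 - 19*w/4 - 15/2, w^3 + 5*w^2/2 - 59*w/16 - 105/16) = w^2 + 17*w/4 + 15/4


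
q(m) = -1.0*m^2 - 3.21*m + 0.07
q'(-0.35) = -2.51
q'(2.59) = -8.39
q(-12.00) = -105.41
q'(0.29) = -3.79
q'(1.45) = -6.11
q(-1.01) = 2.29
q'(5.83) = -14.87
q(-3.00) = 0.70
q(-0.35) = 1.07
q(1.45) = -6.69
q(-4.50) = -5.74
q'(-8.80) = 14.39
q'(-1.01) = -1.19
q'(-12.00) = 20.79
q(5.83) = -52.63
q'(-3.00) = 2.79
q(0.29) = -0.94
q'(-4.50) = 5.79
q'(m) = -2.0*m - 3.21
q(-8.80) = -49.12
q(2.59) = -14.95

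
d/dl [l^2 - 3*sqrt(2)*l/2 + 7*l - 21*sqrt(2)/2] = 2*l - 3*sqrt(2)/2 + 7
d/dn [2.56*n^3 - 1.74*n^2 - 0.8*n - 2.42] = 7.68*n^2 - 3.48*n - 0.8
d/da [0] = 0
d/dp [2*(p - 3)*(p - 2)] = 4*p - 10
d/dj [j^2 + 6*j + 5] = 2*j + 6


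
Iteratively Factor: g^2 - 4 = (g - 2)*(g + 2)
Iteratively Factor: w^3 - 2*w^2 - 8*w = (w)*(w^2 - 2*w - 8) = w*(w + 2)*(w - 4)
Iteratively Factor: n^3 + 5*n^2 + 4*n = (n + 4)*(n^2 + n) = (n + 1)*(n + 4)*(n)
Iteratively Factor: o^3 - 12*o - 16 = (o + 2)*(o^2 - 2*o - 8) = (o - 4)*(o + 2)*(o + 2)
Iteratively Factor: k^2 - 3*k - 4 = (k - 4)*(k + 1)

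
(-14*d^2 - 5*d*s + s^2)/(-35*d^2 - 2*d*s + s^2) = (2*d + s)/(5*d + s)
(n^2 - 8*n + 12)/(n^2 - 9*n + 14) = (n - 6)/(n - 7)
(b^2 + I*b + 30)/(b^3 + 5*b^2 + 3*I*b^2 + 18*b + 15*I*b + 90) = (b - 5*I)/(b^2 + b*(5 - 3*I) - 15*I)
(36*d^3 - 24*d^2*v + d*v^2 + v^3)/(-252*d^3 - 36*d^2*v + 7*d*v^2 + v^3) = (6*d^2 - 5*d*v + v^2)/(-42*d^2 + d*v + v^2)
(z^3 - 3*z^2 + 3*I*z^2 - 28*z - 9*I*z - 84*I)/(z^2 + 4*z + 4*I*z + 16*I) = (z^2 + z*(-7 + 3*I) - 21*I)/(z + 4*I)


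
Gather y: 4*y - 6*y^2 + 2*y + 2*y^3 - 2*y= 2*y^3 - 6*y^2 + 4*y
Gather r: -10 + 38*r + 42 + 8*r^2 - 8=8*r^2 + 38*r + 24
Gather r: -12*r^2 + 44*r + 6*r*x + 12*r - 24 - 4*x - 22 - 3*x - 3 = -12*r^2 + r*(6*x + 56) - 7*x - 49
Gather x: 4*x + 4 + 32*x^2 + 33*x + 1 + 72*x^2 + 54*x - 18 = 104*x^2 + 91*x - 13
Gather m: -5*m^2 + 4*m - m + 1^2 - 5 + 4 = -5*m^2 + 3*m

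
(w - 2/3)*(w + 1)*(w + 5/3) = w^3 + 2*w^2 - w/9 - 10/9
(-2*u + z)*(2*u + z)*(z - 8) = -4*u^2*z + 32*u^2 + z^3 - 8*z^2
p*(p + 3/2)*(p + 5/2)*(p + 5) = p^4 + 9*p^3 + 95*p^2/4 + 75*p/4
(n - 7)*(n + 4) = n^2 - 3*n - 28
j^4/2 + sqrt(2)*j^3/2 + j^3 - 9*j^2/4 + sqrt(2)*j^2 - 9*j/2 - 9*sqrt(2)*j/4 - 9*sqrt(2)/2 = (j/2 + sqrt(2)/2)*(j + 2)*(j - 3*sqrt(2)/2)*(j + 3*sqrt(2)/2)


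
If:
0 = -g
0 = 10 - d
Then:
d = 10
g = 0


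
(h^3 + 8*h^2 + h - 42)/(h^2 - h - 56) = (h^2 + h - 6)/(h - 8)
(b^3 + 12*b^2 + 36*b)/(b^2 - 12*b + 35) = b*(b^2 + 12*b + 36)/(b^2 - 12*b + 35)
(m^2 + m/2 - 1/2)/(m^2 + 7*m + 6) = (m - 1/2)/(m + 6)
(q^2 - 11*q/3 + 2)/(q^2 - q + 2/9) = 3*(q - 3)/(3*q - 1)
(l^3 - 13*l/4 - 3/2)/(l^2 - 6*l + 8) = (l^2 + 2*l + 3/4)/(l - 4)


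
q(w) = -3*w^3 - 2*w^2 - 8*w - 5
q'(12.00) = -1352.00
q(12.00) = -5573.00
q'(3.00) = -101.00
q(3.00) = -128.00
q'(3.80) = -153.16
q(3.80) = -228.90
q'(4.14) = -178.82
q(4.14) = -285.27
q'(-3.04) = -79.01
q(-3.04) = 85.12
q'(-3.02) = -78.00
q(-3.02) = 83.55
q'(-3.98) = -134.64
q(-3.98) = 184.29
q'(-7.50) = -484.25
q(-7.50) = 1208.12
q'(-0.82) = -10.77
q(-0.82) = 1.87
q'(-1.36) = -19.21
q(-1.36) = 9.73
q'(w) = -9*w^2 - 4*w - 8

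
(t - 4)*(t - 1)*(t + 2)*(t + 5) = t^4 + 2*t^3 - 21*t^2 - 22*t + 40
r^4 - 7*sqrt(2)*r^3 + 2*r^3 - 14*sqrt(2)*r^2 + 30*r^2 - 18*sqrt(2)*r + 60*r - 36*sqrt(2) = (r + 2)*(r - 3*sqrt(2))^2*(r - sqrt(2))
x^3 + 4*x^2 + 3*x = x*(x + 1)*(x + 3)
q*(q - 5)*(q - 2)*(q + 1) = q^4 - 6*q^3 + 3*q^2 + 10*q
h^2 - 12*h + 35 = (h - 7)*(h - 5)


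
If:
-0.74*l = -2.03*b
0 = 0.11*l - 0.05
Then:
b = 0.17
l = 0.45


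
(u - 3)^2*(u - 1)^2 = u^4 - 8*u^3 + 22*u^2 - 24*u + 9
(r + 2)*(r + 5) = r^2 + 7*r + 10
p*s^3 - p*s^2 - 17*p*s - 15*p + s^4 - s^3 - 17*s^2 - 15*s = (p + s)*(s - 5)*(s + 1)*(s + 3)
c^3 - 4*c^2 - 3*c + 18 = (c - 3)^2*(c + 2)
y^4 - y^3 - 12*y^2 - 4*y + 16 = (y - 4)*(y - 1)*(y + 2)^2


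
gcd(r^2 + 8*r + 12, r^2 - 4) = r + 2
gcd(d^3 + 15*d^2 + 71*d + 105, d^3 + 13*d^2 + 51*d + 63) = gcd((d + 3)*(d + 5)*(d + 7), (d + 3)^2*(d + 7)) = d^2 + 10*d + 21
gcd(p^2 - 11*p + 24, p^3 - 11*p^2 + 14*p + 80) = p - 8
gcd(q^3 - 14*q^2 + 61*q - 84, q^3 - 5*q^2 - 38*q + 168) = q^2 - 11*q + 28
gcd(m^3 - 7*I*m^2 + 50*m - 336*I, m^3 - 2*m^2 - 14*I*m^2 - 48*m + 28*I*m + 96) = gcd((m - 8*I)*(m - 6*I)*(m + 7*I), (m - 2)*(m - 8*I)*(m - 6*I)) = m^2 - 14*I*m - 48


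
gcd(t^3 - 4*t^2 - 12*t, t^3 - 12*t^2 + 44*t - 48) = t - 6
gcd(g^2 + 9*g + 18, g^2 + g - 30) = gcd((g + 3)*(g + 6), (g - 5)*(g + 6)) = g + 6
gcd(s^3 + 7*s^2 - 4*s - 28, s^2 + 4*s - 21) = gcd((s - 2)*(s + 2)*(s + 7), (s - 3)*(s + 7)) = s + 7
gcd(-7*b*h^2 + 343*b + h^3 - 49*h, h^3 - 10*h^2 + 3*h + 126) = h - 7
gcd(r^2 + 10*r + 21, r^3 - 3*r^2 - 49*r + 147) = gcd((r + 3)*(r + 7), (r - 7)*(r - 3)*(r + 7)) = r + 7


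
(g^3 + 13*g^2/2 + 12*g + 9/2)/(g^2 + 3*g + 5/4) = 2*(g^2 + 6*g + 9)/(2*g + 5)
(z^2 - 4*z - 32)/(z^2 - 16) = (z - 8)/(z - 4)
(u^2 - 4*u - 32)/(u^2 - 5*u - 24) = (u + 4)/(u + 3)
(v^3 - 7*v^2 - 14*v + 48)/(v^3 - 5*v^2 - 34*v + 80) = (v + 3)/(v + 5)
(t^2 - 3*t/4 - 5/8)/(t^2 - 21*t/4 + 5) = (t + 1/2)/(t - 4)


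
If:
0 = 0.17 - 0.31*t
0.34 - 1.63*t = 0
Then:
No Solution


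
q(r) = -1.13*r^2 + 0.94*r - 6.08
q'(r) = 0.94 - 2.26*r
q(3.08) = -13.90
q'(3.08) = -6.02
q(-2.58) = -16.03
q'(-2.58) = 6.77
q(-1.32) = -9.29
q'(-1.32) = 3.92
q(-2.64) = -16.44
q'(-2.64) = 6.91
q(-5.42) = -44.37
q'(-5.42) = 13.19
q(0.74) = -6.00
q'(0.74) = -0.73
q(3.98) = -20.24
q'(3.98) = -8.05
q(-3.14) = -20.17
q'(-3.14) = 8.04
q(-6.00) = -52.40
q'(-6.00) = 14.50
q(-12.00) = -180.08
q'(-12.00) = 28.06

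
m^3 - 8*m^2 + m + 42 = (m - 7)*(m - 3)*(m + 2)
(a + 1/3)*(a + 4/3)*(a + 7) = a^3 + 26*a^2/3 + 109*a/9 + 28/9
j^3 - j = j*(j - 1)*(j + 1)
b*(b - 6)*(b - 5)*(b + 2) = b^4 - 9*b^3 + 8*b^2 + 60*b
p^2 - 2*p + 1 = (p - 1)^2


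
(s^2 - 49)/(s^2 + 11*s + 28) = (s - 7)/(s + 4)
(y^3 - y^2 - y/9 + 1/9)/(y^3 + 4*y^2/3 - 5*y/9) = (3*y^2 - 2*y - 1)/(y*(3*y + 5))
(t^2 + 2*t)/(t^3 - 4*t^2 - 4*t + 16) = t/(t^2 - 6*t + 8)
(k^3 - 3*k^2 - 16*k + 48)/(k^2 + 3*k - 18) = (k^2 - 16)/(k + 6)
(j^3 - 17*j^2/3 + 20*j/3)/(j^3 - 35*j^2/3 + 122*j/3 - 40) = j/(j - 6)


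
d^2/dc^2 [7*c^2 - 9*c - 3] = 14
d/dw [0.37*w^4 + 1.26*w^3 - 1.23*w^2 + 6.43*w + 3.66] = 1.48*w^3 + 3.78*w^2 - 2.46*w + 6.43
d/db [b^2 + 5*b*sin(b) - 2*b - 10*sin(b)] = 5*b*cos(b) + 2*b + 5*sin(b) - 10*cos(b) - 2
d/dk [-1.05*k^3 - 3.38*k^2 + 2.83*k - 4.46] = -3.15*k^2 - 6.76*k + 2.83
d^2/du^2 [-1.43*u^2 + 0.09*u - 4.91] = -2.86000000000000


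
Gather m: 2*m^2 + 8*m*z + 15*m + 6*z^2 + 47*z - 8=2*m^2 + m*(8*z + 15) + 6*z^2 + 47*z - 8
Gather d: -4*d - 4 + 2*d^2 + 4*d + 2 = 2*d^2 - 2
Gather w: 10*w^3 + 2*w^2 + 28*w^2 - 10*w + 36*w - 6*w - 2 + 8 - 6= 10*w^3 + 30*w^2 + 20*w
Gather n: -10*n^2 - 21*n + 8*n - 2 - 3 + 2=-10*n^2 - 13*n - 3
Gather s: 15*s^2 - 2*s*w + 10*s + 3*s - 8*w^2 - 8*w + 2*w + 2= 15*s^2 + s*(13 - 2*w) - 8*w^2 - 6*w + 2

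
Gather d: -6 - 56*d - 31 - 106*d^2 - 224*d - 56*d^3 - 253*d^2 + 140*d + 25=-56*d^3 - 359*d^2 - 140*d - 12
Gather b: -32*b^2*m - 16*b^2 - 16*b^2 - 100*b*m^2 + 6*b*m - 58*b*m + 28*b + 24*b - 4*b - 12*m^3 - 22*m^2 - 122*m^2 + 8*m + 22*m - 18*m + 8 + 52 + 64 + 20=b^2*(-32*m - 32) + b*(-100*m^2 - 52*m + 48) - 12*m^3 - 144*m^2 + 12*m + 144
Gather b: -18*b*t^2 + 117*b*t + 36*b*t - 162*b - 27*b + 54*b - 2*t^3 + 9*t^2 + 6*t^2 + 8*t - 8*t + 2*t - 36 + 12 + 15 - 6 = b*(-18*t^2 + 153*t - 135) - 2*t^3 + 15*t^2 + 2*t - 15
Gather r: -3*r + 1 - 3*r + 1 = 2 - 6*r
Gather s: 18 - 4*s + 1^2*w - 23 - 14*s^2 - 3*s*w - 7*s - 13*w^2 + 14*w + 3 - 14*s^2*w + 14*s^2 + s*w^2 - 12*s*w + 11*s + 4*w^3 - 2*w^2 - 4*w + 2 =-14*s^2*w + s*(w^2 - 15*w) + 4*w^3 - 15*w^2 + 11*w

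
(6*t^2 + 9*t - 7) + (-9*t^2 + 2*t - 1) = -3*t^2 + 11*t - 8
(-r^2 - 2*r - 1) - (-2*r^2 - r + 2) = r^2 - r - 3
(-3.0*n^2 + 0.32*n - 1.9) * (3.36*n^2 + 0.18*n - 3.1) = -10.08*n^4 + 0.5352*n^3 + 2.9736*n^2 - 1.334*n + 5.89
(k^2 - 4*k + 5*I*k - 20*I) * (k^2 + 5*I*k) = k^4 - 4*k^3 + 10*I*k^3 - 25*k^2 - 40*I*k^2 + 100*k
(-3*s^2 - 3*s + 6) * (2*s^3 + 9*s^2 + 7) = -6*s^5 - 33*s^4 - 15*s^3 + 33*s^2 - 21*s + 42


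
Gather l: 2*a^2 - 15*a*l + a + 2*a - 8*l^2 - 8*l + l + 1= 2*a^2 + 3*a - 8*l^2 + l*(-15*a - 7) + 1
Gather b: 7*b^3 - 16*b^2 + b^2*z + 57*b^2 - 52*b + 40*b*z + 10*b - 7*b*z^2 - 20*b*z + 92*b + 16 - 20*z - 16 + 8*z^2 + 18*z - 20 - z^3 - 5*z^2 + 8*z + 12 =7*b^3 + b^2*(z + 41) + b*(-7*z^2 + 20*z + 50) - z^3 + 3*z^2 + 6*z - 8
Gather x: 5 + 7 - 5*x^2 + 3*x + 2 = -5*x^2 + 3*x + 14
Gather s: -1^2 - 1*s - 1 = -s - 2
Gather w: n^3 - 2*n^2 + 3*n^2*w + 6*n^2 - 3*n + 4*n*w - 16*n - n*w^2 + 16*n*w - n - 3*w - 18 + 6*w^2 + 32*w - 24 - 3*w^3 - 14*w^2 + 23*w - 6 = n^3 + 4*n^2 - 20*n - 3*w^3 + w^2*(-n - 8) + w*(3*n^2 + 20*n + 52) - 48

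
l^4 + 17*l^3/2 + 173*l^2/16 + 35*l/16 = l*(l + 1/4)*(l + 5/4)*(l + 7)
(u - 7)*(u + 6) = u^2 - u - 42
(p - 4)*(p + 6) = p^2 + 2*p - 24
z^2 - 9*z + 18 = (z - 6)*(z - 3)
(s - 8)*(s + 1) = s^2 - 7*s - 8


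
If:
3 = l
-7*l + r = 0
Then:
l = 3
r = 21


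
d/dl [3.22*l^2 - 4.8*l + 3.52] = 6.44*l - 4.8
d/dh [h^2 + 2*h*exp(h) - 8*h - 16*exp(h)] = 2*h*exp(h) + 2*h - 14*exp(h) - 8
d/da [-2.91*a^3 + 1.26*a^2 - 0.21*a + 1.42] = -8.73*a^2 + 2.52*a - 0.21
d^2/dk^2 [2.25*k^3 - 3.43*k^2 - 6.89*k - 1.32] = 13.5*k - 6.86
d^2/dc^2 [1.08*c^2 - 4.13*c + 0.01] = 2.16000000000000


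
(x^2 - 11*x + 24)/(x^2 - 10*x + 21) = (x - 8)/(x - 7)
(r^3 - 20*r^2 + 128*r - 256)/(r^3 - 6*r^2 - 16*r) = (r^2 - 12*r + 32)/(r*(r + 2))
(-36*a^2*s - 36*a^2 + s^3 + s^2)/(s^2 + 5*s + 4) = (-36*a^2 + s^2)/(s + 4)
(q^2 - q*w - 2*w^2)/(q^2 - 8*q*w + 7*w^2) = (q^2 - q*w - 2*w^2)/(q^2 - 8*q*w + 7*w^2)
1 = 1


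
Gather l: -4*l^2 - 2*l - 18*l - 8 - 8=-4*l^2 - 20*l - 16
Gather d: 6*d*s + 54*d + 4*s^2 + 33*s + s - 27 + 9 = d*(6*s + 54) + 4*s^2 + 34*s - 18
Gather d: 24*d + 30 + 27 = 24*d + 57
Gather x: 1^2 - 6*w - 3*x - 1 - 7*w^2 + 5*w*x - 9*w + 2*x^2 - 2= -7*w^2 - 15*w + 2*x^2 + x*(5*w - 3) - 2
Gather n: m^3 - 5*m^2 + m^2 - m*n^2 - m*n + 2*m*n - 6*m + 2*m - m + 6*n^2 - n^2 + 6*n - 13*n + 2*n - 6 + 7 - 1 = m^3 - 4*m^2 - 5*m + n^2*(5 - m) + n*(m - 5)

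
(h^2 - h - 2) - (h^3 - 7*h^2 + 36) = -h^3 + 8*h^2 - h - 38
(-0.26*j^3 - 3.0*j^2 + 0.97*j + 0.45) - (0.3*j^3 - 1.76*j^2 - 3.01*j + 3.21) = -0.56*j^3 - 1.24*j^2 + 3.98*j - 2.76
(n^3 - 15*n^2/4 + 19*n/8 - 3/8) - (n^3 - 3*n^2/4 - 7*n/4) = -3*n^2 + 33*n/8 - 3/8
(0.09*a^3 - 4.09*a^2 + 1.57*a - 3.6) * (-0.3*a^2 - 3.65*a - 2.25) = -0.027*a^5 + 0.8985*a^4 + 14.255*a^3 + 4.552*a^2 + 9.6075*a + 8.1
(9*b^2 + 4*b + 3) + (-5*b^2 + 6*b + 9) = 4*b^2 + 10*b + 12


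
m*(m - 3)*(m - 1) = m^3 - 4*m^2 + 3*m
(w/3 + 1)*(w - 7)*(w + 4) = w^3/3 - 37*w/3 - 28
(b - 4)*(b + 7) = b^2 + 3*b - 28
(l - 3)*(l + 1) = l^2 - 2*l - 3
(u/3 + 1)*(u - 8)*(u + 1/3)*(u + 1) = u^4/3 - 11*u^3/9 - 91*u^2/9 - 101*u/9 - 8/3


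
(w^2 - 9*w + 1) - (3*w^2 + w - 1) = -2*w^2 - 10*w + 2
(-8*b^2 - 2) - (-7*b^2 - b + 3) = -b^2 + b - 5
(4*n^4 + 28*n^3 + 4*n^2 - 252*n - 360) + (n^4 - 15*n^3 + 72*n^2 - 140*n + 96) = 5*n^4 + 13*n^3 + 76*n^2 - 392*n - 264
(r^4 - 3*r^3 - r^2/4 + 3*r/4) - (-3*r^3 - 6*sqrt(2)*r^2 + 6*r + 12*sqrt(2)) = r^4 - r^2/4 + 6*sqrt(2)*r^2 - 21*r/4 - 12*sqrt(2)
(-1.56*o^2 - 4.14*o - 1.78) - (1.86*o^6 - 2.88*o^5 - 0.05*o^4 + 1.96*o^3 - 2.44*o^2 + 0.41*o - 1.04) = -1.86*o^6 + 2.88*o^5 + 0.05*o^4 - 1.96*o^3 + 0.88*o^2 - 4.55*o - 0.74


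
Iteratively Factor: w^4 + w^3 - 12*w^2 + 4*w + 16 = (w - 2)*(w^3 + 3*w^2 - 6*w - 8) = (w - 2)*(w + 1)*(w^2 + 2*w - 8) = (w - 2)^2*(w + 1)*(w + 4)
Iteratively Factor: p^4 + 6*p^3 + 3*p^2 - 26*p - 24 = (p - 2)*(p^3 + 8*p^2 + 19*p + 12) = (p - 2)*(p + 4)*(p^2 + 4*p + 3) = (p - 2)*(p + 1)*(p + 4)*(p + 3)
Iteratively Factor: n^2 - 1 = (n - 1)*(n + 1)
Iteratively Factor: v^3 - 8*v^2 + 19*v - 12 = (v - 3)*(v^2 - 5*v + 4) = (v - 3)*(v - 1)*(v - 4)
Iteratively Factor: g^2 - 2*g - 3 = (g - 3)*(g + 1)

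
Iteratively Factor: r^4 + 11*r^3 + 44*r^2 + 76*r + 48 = (r + 2)*(r^3 + 9*r^2 + 26*r + 24) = (r + 2)*(r + 4)*(r^2 + 5*r + 6) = (r + 2)*(r + 3)*(r + 4)*(r + 2)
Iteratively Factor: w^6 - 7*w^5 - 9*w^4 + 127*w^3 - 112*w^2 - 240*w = (w - 3)*(w^5 - 4*w^4 - 21*w^3 + 64*w^2 + 80*w) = w*(w - 3)*(w^4 - 4*w^3 - 21*w^2 + 64*w + 80) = w*(w - 3)*(w + 4)*(w^3 - 8*w^2 + 11*w + 20) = w*(w - 4)*(w - 3)*(w + 4)*(w^2 - 4*w - 5) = w*(w - 5)*(w - 4)*(w - 3)*(w + 4)*(w + 1)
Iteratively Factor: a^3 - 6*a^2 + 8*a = (a - 4)*(a^2 - 2*a) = (a - 4)*(a - 2)*(a)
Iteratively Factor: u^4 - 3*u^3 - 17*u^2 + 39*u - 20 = (u + 4)*(u^3 - 7*u^2 + 11*u - 5) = (u - 1)*(u + 4)*(u^2 - 6*u + 5) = (u - 5)*(u - 1)*(u + 4)*(u - 1)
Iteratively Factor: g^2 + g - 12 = (g + 4)*(g - 3)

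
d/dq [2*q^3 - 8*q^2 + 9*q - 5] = 6*q^2 - 16*q + 9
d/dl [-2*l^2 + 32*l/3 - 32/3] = 32/3 - 4*l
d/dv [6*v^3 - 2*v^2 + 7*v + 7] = 18*v^2 - 4*v + 7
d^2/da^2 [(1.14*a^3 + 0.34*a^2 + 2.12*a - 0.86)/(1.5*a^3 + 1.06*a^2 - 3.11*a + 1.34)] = (-2.09520000000001*a^6 + 60.5286*a^5 - 20.9754*a^4 + 14.153228*a^3 - 64.263408*a^2 + 21.596472*a + 4.69786000000001)/(3.375*a^9 + 7.155*a^8 - 15.9363*a^7 - 19.433384*a^6 + 45.824862*a^5 - 2.23245000000001*a^4 - 48.504695*a^3 + 44.59185*a^2 - 16.752948*a + 2.406104)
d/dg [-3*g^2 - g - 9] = -6*g - 1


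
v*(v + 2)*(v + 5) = v^3 + 7*v^2 + 10*v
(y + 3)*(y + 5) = y^2 + 8*y + 15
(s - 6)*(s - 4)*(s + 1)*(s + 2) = s^4 - 7*s^3 - 4*s^2 + 52*s + 48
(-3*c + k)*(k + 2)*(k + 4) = -3*c*k^2 - 18*c*k - 24*c + k^3 + 6*k^2 + 8*k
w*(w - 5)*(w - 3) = w^3 - 8*w^2 + 15*w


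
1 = 1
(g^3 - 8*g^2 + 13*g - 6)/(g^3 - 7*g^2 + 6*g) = (g - 1)/g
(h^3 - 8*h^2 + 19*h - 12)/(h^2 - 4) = (h^3 - 8*h^2 + 19*h - 12)/(h^2 - 4)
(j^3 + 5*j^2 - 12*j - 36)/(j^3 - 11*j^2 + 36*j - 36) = (j^2 + 8*j + 12)/(j^2 - 8*j + 12)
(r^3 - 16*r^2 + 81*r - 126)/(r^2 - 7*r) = r - 9 + 18/r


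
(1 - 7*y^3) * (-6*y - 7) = 42*y^4 + 49*y^3 - 6*y - 7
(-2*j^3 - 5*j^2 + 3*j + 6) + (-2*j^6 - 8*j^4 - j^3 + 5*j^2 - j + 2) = -2*j^6 - 8*j^4 - 3*j^3 + 2*j + 8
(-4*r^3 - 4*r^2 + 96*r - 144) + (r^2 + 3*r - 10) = -4*r^3 - 3*r^2 + 99*r - 154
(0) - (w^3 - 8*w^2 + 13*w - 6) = -w^3 + 8*w^2 - 13*w + 6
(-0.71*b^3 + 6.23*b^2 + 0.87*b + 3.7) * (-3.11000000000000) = 2.2081*b^3 - 19.3753*b^2 - 2.7057*b - 11.507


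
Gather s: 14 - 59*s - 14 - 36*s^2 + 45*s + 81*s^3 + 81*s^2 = 81*s^3 + 45*s^2 - 14*s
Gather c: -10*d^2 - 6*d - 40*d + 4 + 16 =-10*d^2 - 46*d + 20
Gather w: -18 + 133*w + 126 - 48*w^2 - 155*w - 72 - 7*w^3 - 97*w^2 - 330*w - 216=-7*w^3 - 145*w^2 - 352*w - 180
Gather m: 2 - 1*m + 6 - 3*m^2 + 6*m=-3*m^2 + 5*m + 8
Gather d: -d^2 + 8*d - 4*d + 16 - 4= -d^2 + 4*d + 12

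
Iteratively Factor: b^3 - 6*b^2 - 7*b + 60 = (b + 3)*(b^2 - 9*b + 20) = (b - 4)*(b + 3)*(b - 5)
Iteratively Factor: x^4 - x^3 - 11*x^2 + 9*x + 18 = (x + 3)*(x^3 - 4*x^2 + x + 6) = (x - 2)*(x + 3)*(x^2 - 2*x - 3) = (x - 2)*(x + 1)*(x + 3)*(x - 3)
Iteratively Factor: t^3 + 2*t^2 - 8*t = (t - 2)*(t^2 + 4*t) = t*(t - 2)*(t + 4)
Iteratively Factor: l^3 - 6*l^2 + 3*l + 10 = (l - 5)*(l^2 - l - 2) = (l - 5)*(l + 1)*(l - 2)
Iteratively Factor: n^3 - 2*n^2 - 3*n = (n + 1)*(n^2 - 3*n) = n*(n + 1)*(n - 3)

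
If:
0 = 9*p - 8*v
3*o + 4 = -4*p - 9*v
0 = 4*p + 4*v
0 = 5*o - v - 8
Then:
No Solution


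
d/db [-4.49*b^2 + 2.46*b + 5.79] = 2.46 - 8.98*b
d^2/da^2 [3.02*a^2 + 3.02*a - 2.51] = 6.04000000000000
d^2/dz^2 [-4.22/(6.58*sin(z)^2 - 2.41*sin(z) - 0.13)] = (-730.843232*sin(z)^4 + 200.759748*sin(z)^3 + 1057.315514*sin(z)^2 - 400.19737*sin(z) + 56.23994)/(-6.58*sin(z)^2 + 2.41*sin(z) + 0.13)^3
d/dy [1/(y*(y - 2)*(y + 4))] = (-y*(y - 2) - y*(y + 4) - (y - 2)*(y + 4))/(y^2*(y - 2)^2*(y + 4)^2)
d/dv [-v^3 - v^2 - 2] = v*(-3*v - 2)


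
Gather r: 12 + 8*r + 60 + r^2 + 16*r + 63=r^2 + 24*r + 135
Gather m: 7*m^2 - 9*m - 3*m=7*m^2 - 12*m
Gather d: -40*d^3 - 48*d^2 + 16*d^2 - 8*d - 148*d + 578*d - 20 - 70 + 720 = -40*d^3 - 32*d^2 + 422*d + 630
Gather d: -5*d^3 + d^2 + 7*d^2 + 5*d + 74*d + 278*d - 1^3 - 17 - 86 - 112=-5*d^3 + 8*d^2 + 357*d - 216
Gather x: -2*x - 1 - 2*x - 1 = -4*x - 2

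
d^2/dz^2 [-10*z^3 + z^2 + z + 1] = 2 - 60*z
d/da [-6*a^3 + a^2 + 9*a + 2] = -18*a^2 + 2*a + 9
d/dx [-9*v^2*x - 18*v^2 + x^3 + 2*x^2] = -9*v^2 + 3*x^2 + 4*x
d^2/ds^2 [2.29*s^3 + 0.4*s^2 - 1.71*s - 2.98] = 13.74*s + 0.8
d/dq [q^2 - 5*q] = 2*q - 5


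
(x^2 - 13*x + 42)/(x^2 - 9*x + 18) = (x - 7)/(x - 3)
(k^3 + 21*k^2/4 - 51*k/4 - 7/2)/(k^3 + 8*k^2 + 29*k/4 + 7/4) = (4*k^2 - 7*k - 2)/(4*k^2 + 4*k + 1)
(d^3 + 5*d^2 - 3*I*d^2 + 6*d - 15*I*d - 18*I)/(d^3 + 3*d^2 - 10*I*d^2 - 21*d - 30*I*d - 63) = (d + 2)/(d - 7*I)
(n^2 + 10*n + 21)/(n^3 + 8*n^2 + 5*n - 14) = (n + 3)/(n^2 + n - 2)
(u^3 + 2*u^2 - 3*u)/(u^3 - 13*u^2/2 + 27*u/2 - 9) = 2*u*(u^2 + 2*u - 3)/(2*u^3 - 13*u^2 + 27*u - 18)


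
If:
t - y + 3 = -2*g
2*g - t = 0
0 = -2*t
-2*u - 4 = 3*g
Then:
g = 0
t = 0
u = -2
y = 3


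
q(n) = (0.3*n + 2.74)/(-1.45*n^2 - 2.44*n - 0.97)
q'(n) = (0.3*n + 2.74)*(2.9*n + 2.44)/(-1.45*n^2 - 2.44*n - 0.97)^2 + 0.3/(-1.45*n^2 - 2.44*n - 0.97)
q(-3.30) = -0.20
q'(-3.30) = -0.20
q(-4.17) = -0.09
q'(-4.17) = -0.07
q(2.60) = -0.21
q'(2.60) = 0.10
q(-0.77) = 51.11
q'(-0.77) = 221.59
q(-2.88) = -0.31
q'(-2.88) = -0.36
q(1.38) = -0.44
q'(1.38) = 0.36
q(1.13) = -0.55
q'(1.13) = 0.51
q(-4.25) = -0.09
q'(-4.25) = -0.07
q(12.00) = -0.03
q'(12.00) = 0.00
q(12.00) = -0.03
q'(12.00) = 0.00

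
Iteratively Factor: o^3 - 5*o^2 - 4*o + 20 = (o + 2)*(o^2 - 7*o + 10) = (o - 2)*(o + 2)*(o - 5)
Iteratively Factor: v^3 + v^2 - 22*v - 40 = (v - 5)*(v^2 + 6*v + 8) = (v - 5)*(v + 2)*(v + 4)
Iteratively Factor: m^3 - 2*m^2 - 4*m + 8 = (m - 2)*(m^2 - 4) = (m - 2)*(m + 2)*(m - 2)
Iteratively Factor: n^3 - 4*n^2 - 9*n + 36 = (n - 4)*(n^2 - 9) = (n - 4)*(n - 3)*(n + 3)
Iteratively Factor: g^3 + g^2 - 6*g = (g)*(g^2 + g - 6) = g*(g + 3)*(g - 2)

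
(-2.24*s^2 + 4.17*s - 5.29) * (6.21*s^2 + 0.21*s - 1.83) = -13.9104*s^4 + 25.4253*s^3 - 27.876*s^2 - 8.742*s + 9.6807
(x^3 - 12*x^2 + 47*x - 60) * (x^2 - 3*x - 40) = x^5 - 15*x^4 + 43*x^3 + 279*x^2 - 1700*x + 2400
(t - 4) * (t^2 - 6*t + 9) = t^3 - 10*t^2 + 33*t - 36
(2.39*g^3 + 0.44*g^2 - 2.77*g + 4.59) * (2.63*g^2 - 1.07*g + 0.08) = 6.2857*g^5 - 1.4001*g^4 - 7.5647*g^3 + 15.0708*g^2 - 5.1329*g + 0.3672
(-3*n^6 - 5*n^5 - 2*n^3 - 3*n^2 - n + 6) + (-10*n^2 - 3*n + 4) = -3*n^6 - 5*n^5 - 2*n^3 - 13*n^2 - 4*n + 10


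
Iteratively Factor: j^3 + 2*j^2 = (j)*(j^2 + 2*j) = j^2*(j + 2)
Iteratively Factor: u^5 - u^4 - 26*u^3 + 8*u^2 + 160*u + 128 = (u + 4)*(u^4 - 5*u^3 - 6*u^2 + 32*u + 32) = (u - 4)*(u + 4)*(u^3 - u^2 - 10*u - 8) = (u - 4)*(u + 1)*(u + 4)*(u^2 - 2*u - 8) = (u - 4)*(u + 1)*(u + 2)*(u + 4)*(u - 4)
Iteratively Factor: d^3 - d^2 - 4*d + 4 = (d - 2)*(d^2 + d - 2) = (d - 2)*(d + 2)*(d - 1)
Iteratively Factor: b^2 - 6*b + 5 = (b - 1)*(b - 5)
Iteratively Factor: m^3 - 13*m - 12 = (m - 4)*(m^2 + 4*m + 3) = (m - 4)*(m + 1)*(m + 3)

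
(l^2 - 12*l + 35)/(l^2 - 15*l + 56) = (l - 5)/(l - 8)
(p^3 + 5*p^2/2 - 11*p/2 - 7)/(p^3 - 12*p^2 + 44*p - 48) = (2*p^2 + 9*p + 7)/(2*(p^2 - 10*p + 24))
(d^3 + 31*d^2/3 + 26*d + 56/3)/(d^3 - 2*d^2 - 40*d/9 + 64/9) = 3*(3*d^2 + 25*d + 28)/(9*d^2 - 36*d + 32)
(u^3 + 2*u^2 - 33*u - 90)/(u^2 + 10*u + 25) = (u^2 - 3*u - 18)/(u + 5)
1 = 1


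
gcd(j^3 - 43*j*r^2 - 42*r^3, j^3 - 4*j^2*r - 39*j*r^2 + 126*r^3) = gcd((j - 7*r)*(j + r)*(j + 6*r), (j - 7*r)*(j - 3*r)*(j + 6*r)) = -j^2 + j*r + 42*r^2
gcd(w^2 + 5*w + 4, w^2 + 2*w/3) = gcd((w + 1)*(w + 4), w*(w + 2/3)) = 1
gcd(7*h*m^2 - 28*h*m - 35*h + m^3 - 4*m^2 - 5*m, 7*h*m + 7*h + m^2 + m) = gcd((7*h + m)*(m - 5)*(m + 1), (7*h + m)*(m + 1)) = 7*h*m + 7*h + m^2 + m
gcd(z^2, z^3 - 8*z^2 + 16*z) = z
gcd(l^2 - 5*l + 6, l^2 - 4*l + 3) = l - 3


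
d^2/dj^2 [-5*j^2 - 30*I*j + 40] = -10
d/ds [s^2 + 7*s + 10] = 2*s + 7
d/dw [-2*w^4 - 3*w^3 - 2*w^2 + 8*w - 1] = -8*w^3 - 9*w^2 - 4*w + 8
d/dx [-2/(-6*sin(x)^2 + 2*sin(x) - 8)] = (1 - 6*sin(x))*cos(x)/(3*sin(x)^2 - sin(x) + 4)^2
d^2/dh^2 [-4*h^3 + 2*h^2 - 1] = 4 - 24*h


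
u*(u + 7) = u^2 + 7*u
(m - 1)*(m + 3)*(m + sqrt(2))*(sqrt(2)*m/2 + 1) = sqrt(2)*m^4/2 + sqrt(2)*m^3 + 2*m^3 - sqrt(2)*m^2/2 + 4*m^2 - 6*m + 2*sqrt(2)*m - 3*sqrt(2)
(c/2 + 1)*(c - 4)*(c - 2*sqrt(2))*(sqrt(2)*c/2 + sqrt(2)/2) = sqrt(2)*c^4/4 - c^3 - sqrt(2)*c^3/4 - 5*sqrt(2)*c^2/2 + c^2 - 2*sqrt(2)*c + 10*c + 8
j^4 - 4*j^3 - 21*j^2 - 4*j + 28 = (j - 7)*(j - 1)*(j + 2)^2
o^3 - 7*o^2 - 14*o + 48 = (o - 8)*(o - 2)*(o + 3)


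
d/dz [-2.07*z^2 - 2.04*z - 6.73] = -4.14*z - 2.04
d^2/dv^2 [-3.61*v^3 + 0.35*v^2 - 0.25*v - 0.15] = 0.7 - 21.66*v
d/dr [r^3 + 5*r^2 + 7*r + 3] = 3*r^2 + 10*r + 7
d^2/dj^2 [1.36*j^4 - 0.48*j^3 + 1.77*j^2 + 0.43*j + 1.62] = 16.32*j^2 - 2.88*j + 3.54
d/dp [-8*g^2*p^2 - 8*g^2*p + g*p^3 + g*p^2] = g*(-16*g*p - 8*g + 3*p^2 + 2*p)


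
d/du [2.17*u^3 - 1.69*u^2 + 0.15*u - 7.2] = 6.51*u^2 - 3.38*u + 0.15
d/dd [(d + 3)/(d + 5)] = 2/(d + 5)^2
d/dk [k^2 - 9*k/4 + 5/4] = 2*k - 9/4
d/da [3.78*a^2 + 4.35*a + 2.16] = 7.56*a + 4.35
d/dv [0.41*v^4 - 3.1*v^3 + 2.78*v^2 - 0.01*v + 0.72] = 1.64*v^3 - 9.3*v^2 + 5.56*v - 0.01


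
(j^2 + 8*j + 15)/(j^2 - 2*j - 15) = (j + 5)/(j - 5)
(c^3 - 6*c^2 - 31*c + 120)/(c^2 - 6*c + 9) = (c^2 - 3*c - 40)/(c - 3)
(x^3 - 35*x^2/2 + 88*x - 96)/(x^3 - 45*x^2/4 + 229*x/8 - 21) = 4*(x - 8)/(4*x - 7)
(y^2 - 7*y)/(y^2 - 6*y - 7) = y/(y + 1)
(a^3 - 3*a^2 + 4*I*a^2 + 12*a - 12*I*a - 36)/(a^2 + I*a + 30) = (a^2 - a*(3 + 2*I) + 6*I)/(a - 5*I)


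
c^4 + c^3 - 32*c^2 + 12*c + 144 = (c - 4)*(c - 3)*(c + 2)*(c + 6)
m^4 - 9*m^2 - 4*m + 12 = (m - 3)*(m - 1)*(m + 2)^2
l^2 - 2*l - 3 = (l - 3)*(l + 1)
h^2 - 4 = (h - 2)*(h + 2)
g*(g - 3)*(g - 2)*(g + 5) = g^4 - 19*g^2 + 30*g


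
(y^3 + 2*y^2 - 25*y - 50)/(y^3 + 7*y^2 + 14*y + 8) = (y^2 - 25)/(y^2 + 5*y + 4)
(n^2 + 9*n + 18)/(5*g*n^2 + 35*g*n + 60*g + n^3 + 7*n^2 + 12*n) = (n + 6)/(5*g*n + 20*g + n^2 + 4*n)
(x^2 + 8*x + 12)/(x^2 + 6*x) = (x + 2)/x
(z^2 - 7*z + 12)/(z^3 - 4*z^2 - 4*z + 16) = (z - 3)/(z^2 - 4)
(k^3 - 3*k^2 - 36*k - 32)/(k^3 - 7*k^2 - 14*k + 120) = (k^2 - 7*k - 8)/(k^2 - 11*k + 30)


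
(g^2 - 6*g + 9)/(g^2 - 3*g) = (g - 3)/g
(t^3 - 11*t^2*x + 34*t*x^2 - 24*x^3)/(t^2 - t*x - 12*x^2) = (t^2 - 7*t*x + 6*x^2)/(t + 3*x)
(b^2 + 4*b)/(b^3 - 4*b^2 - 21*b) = (b + 4)/(b^2 - 4*b - 21)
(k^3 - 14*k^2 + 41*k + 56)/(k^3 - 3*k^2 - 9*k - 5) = (k^2 - 15*k + 56)/(k^2 - 4*k - 5)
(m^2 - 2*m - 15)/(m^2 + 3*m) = (m - 5)/m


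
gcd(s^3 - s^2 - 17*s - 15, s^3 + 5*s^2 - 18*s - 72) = s + 3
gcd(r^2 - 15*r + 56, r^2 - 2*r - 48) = r - 8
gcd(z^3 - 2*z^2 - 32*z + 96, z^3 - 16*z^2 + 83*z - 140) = z - 4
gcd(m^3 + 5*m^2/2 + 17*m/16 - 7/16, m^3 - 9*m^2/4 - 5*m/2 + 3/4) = m^2 + 3*m/4 - 1/4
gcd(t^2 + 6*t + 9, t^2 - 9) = t + 3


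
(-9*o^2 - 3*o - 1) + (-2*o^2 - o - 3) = -11*o^2 - 4*o - 4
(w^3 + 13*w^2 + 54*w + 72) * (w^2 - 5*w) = w^5 + 8*w^4 - 11*w^3 - 198*w^2 - 360*w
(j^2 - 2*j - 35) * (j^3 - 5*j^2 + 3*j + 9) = j^5 - 7*j^4 - 22*j^3 + 178*j^2 - 123*j - 315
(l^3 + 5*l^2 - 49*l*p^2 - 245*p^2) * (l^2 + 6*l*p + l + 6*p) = l^5 + 6*l^4*p + 6*l^4 - 49*l^3*p^2 + 36*l^3*p + 5*l^3 - 294*l^2*p^3 - 294*l^2*p^2 + 30*l^2*p - 1764*l*p^3 - 245*l*p^2 - 1470*p^3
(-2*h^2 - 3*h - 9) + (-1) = -2*h^2 - 3*h - 10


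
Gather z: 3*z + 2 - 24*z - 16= -21*z - 14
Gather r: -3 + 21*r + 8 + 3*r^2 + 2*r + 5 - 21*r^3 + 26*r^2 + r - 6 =-21*r^3 + 29*r^2 + 24*r + 4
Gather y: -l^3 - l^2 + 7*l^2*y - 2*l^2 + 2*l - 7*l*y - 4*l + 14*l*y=-l^3 - 3*l^2 - 2*l + y*(7*l^2 + 7*l)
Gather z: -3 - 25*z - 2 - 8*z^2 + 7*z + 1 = -8*z^2 - 18*z - 4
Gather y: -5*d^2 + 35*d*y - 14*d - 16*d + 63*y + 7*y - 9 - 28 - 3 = -5*d^2 - 30*d + y*(35*d + 70) - 40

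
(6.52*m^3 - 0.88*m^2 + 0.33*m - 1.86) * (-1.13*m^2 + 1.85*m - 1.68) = -7.3676*m^5 + 13.0564*m^4 - 12.9545*m^3 + 4.1907*m^2 - 3.9954*m + 3.1248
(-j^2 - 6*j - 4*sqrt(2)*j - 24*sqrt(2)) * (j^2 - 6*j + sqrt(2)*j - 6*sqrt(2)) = -j^4 - 5*sqrt(2)*j^3 + 28*j^2 + 180*sqrt(2)*j + 288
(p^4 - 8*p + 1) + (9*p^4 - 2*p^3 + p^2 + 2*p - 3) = 10*p^4 - 2*p^3 + p^2 - 6*p - 2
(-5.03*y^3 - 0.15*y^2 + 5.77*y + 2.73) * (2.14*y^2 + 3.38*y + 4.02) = -10.7642*y^5 - 17.3224*y^4 - 8.3798*y^3 + 24.7418*y^2 + 32.4228*y + 10.9746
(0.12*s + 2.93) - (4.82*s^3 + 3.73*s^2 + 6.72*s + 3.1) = -4.82*s^3 - 3.73*s^2 - 6.6*s - 0.17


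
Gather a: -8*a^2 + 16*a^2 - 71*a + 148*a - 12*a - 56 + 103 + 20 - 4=8*a^2 + 65*a + 63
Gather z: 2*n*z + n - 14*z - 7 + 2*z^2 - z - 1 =n + 2*z^2 + z*(2*n - 15) - 8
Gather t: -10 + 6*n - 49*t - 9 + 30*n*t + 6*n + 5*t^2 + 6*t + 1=12*n + 5*t^2 + t*(30*n - 43) - 18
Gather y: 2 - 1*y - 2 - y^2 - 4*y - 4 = -y^2 - 5*y - 4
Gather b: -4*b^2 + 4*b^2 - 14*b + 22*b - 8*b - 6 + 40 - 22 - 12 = 0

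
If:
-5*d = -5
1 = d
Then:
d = 1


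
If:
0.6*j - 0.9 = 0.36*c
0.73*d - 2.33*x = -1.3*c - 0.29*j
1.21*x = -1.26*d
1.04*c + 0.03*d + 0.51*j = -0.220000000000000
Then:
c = -0.74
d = 0.21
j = 1.06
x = -0.21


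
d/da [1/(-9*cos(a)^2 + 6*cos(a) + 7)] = 6*(1 - 3*cos(a))*sin(a)/(-9*cos(a)^2 + 6*cos(a) + 7)^2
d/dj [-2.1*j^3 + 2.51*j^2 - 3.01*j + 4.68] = -6.3*j^2 + 5.02*j - 3.01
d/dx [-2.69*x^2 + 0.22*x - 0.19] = 0.22 - 5.38*x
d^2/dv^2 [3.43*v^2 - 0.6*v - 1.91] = 6.86000000000000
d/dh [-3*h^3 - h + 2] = -9*h^2 - 1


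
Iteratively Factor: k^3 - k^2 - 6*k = (k)*(k^2 - k - 6) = k*(k + 2)*(k - 3)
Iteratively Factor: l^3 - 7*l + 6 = (l - 2)*(l^2 + 2*l - 3) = (l - 2)*(l - 1)*(l + 3)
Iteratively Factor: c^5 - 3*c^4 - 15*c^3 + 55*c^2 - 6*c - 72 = (c - 2)*(c^4 - c^3 - 17*c^2 + 21*c + 36) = (c - 3)*(c - 2)*(c^3 + 2*c^2 - 11*c - 12) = (c - 3)*(c - 2)*(c + 4)*(c^2 - 2*c - 3) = (c - 3)*(c - 2)*(c + 1)*(c + 4)*(c - 3)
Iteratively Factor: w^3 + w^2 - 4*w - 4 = (w - 2)*(w^2 + 3*w + 2) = (w - 2)*(w + 1)*(w + 2)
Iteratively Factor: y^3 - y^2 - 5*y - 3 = (y - 3)*(y^2 + 2*y + 1) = (y - 3)*(y + 1)*(y + 1)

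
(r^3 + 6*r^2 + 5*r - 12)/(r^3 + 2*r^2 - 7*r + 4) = (r + 3)/(r - 1)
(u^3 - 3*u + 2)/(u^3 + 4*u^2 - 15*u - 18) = (u^3 - 3*u + 2)/(u^3 + 4*u^2 - 15*u - 18)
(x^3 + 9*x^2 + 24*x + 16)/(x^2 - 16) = (x^2 + 5*x + 4)/(x - 4)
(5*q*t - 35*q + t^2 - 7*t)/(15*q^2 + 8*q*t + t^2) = (t - 7)/(3*q + t)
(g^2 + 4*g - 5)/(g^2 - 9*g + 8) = (g + 5)/(g - 8)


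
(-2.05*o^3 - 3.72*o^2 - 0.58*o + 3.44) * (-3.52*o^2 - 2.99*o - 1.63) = 7.216*o^5 + 19.2239*o^4 + 16.5059*o^3 - 4.311*o^2 - 9.3402*o - 5.6072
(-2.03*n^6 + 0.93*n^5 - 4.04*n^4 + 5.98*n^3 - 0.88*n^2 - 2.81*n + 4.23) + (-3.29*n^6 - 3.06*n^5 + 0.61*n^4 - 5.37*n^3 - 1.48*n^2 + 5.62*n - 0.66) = -5.32*n^6 - 2.13*n^5 - 3.43*n^4 + 0.61*n^3 - 2.36*n^2 + 2.81*n + 3.57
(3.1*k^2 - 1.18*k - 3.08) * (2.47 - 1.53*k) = -4.743*k^3 + 9.4624*k^2 + 1.7978*k - 7.6076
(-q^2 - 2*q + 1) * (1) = -q^2 - 2*q + 1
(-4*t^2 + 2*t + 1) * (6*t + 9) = -24*t^3 - 24*t^2 + 24*t + 9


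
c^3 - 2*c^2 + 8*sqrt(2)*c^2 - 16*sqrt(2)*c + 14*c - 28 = (c - 2)*(c + sqrt(2))*(c + 7*sqrt(2))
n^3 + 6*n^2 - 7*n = n*(n - 1)*(n + 7)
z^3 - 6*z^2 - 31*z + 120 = (z - 8)*(z - 3)*(z + 5)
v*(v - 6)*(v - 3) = v^3 - 9*v^2 + 18*v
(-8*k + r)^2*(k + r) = 64*k^3 + 48*k^2*r - 15*k*r^2 + r^3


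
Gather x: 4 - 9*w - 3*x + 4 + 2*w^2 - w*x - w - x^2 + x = 2*w^2 - 10*w - x^2 + x*(-w - 2) + 8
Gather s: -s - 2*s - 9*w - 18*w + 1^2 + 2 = -3*s - 27*w + 3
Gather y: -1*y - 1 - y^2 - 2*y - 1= -y^2 - 3*y - 2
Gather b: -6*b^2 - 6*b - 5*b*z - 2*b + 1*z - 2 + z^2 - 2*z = -6*b^2 + b*(-5*z - 8) + z^2 - z - 2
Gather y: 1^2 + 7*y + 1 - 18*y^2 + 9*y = -18*y^2 + 16*y + 2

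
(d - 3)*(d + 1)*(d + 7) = d^3 + 5*d^2 - 17*d - 21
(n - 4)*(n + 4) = n^2 - 16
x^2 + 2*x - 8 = (x - 2)*(x + 4)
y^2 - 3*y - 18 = (y - 6)*(y + 3)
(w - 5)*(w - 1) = w^2 - 6*w + 5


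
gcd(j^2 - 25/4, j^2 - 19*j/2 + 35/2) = j - 5/2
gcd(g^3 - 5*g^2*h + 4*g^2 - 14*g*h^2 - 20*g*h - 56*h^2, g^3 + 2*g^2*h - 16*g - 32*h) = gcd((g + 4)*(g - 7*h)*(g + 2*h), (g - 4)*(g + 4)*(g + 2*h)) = g^2 + 2*g*h + 4*g + 8*h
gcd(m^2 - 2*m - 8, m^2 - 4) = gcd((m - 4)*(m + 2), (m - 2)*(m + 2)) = m + 2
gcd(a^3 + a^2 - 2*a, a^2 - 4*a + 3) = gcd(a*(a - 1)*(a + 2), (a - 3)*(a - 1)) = a - 1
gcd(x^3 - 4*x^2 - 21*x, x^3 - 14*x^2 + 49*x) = x^2 - 7*x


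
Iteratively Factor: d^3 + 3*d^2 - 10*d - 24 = (d + 2)*(d^2 + d - 12) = (d - 3)*(d + 2)*(d + 4)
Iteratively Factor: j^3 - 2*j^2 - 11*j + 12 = (j - 4)*(j^2 + 2*j - 3) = (j - 4)*(j - 1)*(j + 3)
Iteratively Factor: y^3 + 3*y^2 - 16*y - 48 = (y + 3)*(y^2 - 16) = (y + 3)*(y + 4)*(y - 4)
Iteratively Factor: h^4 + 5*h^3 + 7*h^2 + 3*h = (h)*(h^3 + 5*h^2 + 7*h + 3) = h*(h + 1)*(h^2 + 4*h + 3) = h*(h + 1)*(h + 3)*(h + 1)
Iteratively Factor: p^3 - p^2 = (p)*(p^2 - p) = p*(p - 1)*(p)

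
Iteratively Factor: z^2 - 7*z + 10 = (z - 2)*(z - 5)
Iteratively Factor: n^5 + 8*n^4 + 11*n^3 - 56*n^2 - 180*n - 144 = (n - 3)*(n^4 + 11*n^3 + 44*n^2 + 76*n + 48) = (n - 3)*(n + 2)*(n^3 + 9*n^2 + 26*n + 24) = (n - 3)*(n + 2)^2*(n^2 + 7*n + 12) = (n - 3)*(n + 2)^2*(n + 4)*(n + 3)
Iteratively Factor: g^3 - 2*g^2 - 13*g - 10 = (g + 1)*(g^2 - 3*g - 10) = (g + 1)*(g + 2)*(g - 5)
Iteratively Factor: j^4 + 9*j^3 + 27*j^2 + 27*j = (j + 3)*(j^3 + 6*j^2 + 9*j) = (j + 3)^2*(j^2 + 3*j) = (j + 3)^3*(j)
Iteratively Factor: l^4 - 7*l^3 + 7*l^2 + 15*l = (l + 1)*(l^3 - 8*l^2 + 15*l) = (l - 5)*(l + 1)*(l^2 - 3*l) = l*(l - 5)*(l + 1)*(l - 3)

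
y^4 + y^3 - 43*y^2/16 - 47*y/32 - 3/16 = (y - 3/2)*(y + 1/4)^2*(y + 2)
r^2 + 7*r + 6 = (r + 1)*(r + 6)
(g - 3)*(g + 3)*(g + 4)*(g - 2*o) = g^4 - 2*g^3*o + 4*g^3 - 8*g^2*o - 9*g^2 + 18*g*o - 36*g + 72*o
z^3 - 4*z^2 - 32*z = z*(z - 8)*(z + 4)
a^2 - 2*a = a*(a - 2)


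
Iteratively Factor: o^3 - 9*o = (o)*(o^2 - 9) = o*(o + 3)*(o - 3)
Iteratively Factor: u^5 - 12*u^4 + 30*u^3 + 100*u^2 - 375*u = (u - 5)*(u^4 - 7*u^3 - 5*u^2 + 75*u) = (u - 5)*(u + 3)*(u^3 - 10*u^2 + 25*u) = (u - 5)^2*(u + 3)*(u^2 - 5*u) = u*(u - 5)^2*(u + 3)*(u - 5)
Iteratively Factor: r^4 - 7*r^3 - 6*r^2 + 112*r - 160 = (r - 5)*(r^3 - 2*r^2 - 16*r + 32) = (r - 5)*(r - 4)*(r^2 + 2*r - 8) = (r - 5)*(r - 4)*(r - 2)*(r + 4)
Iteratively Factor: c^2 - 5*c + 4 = (c - 1)*(c - 4)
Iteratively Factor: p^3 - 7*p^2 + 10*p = (p)*(p^2 - 7*p + 10) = p*(p - 2)*(p - 5)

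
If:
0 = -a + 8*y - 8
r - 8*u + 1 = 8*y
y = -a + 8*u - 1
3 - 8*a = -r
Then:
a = 96/47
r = 627/47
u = 101/188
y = 59/47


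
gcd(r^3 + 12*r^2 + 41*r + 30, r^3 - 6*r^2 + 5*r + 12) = r + 1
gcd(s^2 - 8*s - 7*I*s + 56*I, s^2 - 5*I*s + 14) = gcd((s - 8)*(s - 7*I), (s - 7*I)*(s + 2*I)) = s - 7*I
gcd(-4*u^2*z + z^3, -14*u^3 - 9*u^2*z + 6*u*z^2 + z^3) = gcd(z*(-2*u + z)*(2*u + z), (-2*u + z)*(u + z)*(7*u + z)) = -2*u + z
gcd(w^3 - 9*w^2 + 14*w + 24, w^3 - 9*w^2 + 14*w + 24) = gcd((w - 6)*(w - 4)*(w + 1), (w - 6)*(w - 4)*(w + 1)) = w^3 - 9*w^2 + 14*w + 24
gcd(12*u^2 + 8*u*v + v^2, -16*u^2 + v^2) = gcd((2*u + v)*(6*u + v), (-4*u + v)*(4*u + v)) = 1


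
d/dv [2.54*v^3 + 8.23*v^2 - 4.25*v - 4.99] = 7.62*v^2 + 16.46*v - 4.25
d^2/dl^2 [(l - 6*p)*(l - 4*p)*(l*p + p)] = 2*p*(3*l - 10*p + 1)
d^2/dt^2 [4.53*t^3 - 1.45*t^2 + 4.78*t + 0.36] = 27.18*t - 2.9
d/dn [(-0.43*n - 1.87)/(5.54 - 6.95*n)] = (85.197998 - 106.881965*n)/(6.95*n - 5.54)^3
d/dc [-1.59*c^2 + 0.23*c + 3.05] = 0.23 - 3.18*c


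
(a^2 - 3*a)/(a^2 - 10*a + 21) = a/(a - 7)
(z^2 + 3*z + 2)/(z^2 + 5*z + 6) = (z + 1)/(z + 3)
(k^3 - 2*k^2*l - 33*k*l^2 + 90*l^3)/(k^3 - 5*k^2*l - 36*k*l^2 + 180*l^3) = (k - 3*l)/(k - 6*l)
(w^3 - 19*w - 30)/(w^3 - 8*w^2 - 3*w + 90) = (w + 2)/(w - 6)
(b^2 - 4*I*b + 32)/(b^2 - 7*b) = (b^2 - 4*I*b + 32)/(b*(b - 7))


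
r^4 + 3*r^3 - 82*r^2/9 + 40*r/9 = r*(r - 4/3)*(r - 2/3)*(r + 5)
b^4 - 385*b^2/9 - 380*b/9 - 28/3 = (b - 7)*(b + 1/3)*(b + 2/3)*(b + 6)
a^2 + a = a*(a + 1)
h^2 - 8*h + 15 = (h - 5)*(h - 3)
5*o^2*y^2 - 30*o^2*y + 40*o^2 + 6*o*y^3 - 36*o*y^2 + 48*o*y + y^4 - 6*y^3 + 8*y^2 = (o + y)*(5*o + y)*(y - 4)*(y - 2)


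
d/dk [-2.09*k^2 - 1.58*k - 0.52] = -4.18*k - 1.58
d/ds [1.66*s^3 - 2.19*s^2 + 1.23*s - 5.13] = 4.98*s^2 - 4.38*s + 1.23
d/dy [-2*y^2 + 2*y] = 2 - 4*y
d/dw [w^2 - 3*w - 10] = 2*w - 3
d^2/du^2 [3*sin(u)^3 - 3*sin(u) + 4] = -27*sin(u)^3 + 21*sin(u)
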